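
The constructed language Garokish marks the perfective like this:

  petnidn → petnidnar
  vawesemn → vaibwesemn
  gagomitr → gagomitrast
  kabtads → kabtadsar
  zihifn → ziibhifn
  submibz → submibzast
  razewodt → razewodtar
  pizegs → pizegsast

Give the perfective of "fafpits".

"fafpits" has second-to-last letter 't'. The one such stem in the data (gagomitr → gagomitrast) adds -ast, so the same rule applies.
So fafpits → fafpitsast.

fafpitsast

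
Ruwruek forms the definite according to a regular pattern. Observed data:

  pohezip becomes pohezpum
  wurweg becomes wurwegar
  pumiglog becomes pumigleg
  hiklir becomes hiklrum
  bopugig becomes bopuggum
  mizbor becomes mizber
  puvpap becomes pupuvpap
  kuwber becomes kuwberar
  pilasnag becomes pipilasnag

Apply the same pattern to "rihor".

riher

"rihor" has last vowel 'o'. The stems whose last vowel is 'o' (mizbor → mizber, pumiglog → pumigleg) change the last vowel to 'e'.
So rihor → riher.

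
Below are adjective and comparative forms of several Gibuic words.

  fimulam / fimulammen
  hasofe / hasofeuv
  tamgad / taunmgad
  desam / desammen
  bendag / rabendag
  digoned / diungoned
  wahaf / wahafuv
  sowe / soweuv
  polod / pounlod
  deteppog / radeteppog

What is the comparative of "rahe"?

"rahe" ends in -e. The stems ending in -e (sowe → soweuv, hasofe → hasofeuv) add -uv.
So rahe → raheuv.

raheuv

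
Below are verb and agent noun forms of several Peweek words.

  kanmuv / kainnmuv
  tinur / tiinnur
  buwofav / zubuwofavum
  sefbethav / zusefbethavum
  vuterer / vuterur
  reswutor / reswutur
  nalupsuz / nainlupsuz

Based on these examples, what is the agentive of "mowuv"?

sefbethav and kanmuv both end in -v yet inflect differently (zusefbethavum, kainnmuv), so the final letter is not what conditions the rule; the last vowel is.
"mowuv" has last vowel 'u'. The stems whose last vowel is 'u' (kanmuv → kainnmuv, tinur → tiinnur, nalupsuz → nainlupsuz) insert -in- after the first vowel.
So mowuv → moinwuv.

moinwuv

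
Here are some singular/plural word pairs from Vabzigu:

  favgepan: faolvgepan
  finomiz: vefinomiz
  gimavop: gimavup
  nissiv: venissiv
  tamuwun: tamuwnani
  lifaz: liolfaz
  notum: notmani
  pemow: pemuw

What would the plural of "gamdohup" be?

finomiz and lifaz both end in -z yet inflect differently (vefinomiz, liolfaz), so the final letter is not what conditions the rule; the last vowel is.
"gamdohup" has last vowel 'u'. The stems whose last vowel is 'u' (tamuwun → tamuwnani, notum → notmani) delete the last vowel and add -ani.
So gamdohup → gamdohpani.

gamdohpani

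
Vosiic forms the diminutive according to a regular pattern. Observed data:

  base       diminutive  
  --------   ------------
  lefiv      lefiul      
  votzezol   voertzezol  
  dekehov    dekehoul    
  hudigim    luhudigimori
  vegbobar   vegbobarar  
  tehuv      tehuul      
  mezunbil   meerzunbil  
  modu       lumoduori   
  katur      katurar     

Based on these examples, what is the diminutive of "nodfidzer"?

nodfidzerar

mezunbil and lefiv both have last vowel 'i' yet inflect differently (meerzunbil, lefiul), so the last vowel is not what conditions the rule; the final letter is.
"nodfidzer" ends in -r. The stems ending in -r (vegbobar → vegbobarar, katur → katurar) add -ar.
The other patterns: stems ending in -l insert -er- after the first vowel; stems ending in -v drop the final letter and add -ul; stems ending in -m or -u add lu- … -ori around the stem.
So nodfidzer → nodfidzerar.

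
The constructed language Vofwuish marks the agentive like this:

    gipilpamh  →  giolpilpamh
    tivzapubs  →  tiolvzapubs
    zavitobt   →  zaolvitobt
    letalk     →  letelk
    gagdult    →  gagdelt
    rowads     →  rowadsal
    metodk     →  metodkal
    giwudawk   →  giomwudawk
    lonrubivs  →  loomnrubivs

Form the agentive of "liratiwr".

liomratiwr

"liratiwr" has second-to-last letter 'w'. The one such stem in the data (giwudawk → giomwudawk) inserts -om- after the first vowel (as does lonrubivs), so the same rule applies.
The other patterns: stems whose second-to-last letter is 'b' or 'm' insert -ol- after the first vowel; stems whose second-to-last letter is 'l' change the last vowel to 'e'; stems whose second-to-last letter is 'd' add -al.
So liratiwr → liomratiwr.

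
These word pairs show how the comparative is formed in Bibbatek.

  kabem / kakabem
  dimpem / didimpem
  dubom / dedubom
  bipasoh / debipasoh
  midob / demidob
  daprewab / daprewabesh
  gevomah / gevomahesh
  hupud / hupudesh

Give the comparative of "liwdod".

deliwdod

"liwdod" has last vowel 'o'. The stems whose last vowel is 'o' (dubom → dedubom, bipasoh → debipasoh, midob → demidob) add the prefix de-.
The other patterns: stems whose last vowel is 'e' repeat the first consonant+vowel as a prefix; stems whose last vowel is 'a' or 'u' add -esh.
So liwdod → deliwdod.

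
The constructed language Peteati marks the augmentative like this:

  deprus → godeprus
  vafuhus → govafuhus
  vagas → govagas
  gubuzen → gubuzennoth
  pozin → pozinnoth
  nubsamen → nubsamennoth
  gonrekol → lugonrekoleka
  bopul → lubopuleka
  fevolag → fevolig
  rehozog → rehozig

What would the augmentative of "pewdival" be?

lupewdivaleka

"pewdival" ends in -l. The stems ending in -l (gonrekol → lugonrekoleka, bopul → lubopuleka) add lu- … -eka around the stem.
The other patterns: stems ending in -s add the prefix go-; stems ending in -n double the final consonant and add -oth; stems ending in -g change the last vowel to 'i'.
So pewdival → lupewdivaleka.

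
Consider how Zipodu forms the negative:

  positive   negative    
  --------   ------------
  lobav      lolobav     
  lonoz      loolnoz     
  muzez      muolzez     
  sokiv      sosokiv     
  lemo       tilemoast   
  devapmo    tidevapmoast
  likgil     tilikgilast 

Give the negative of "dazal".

tidazalast

"dazal" ends in -l. The one such stem in the data (likgil → tilikgilast) adds ti- … -ast around the stem, so the same rule applies.
The other patterns: stems ending in -v repeat the first consonant+vowel as a prefix; stems ending in -z insert -ol- after the first vowel.
So dazal → tidazalast.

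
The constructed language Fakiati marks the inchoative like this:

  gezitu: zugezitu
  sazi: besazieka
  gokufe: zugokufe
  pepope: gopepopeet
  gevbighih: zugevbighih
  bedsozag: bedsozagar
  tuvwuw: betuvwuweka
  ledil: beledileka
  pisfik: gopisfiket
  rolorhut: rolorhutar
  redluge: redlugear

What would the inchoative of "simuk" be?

besimukeka

pepope and redluge both end in -e yet inflect differently (gopepopeet, redlugear), so the final letter is not what conditions the rule; the first letter is.
"simuk" begins with s-. The one such stem in the data (sazi → besazieka) adds be- … -eka around the stem, so the same rule applies.
The other patterns: stems beginning with p- add go- … -et around the stem; stems beginning with b- or r- add -ar; stems beginning with g- add the prefix zu-.
So simuk → besimukeka.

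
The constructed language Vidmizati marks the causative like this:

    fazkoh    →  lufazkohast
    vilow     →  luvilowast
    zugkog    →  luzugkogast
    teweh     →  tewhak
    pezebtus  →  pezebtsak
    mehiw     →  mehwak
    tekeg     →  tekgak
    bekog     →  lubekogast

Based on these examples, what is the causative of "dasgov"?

ludasgovast

vilow and mehiw both end in -w yet inflect differently (luvilowast, mehwak), so the final letter is not what conditions the rule; the last vowel is.
"dasgov" has last vowel 'o'. The stems whose last vowel is 'o' (bekog → lubekogast, fazkoh → lufazkohast, vilow → luvilowast) add lu- … -ast around the stem.
So dasgov → ludasgovast.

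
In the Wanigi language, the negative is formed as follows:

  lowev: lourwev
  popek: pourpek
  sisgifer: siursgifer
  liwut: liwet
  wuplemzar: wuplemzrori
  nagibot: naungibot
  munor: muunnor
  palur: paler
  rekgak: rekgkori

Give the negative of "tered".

teurred

sisgifer and munor both end in -r yet inflect differently (siursgifer, muunnor), so the final letter is not what conditions the rule; the last vowel is.
"tered" has last vowel 'e'. The stems whose last vowel is 'e' (sisgifer → siursgifer, popek → pourpek, lowev → lourwev) insert -ur- after the first vowel.
The other patterns: stems whose last vowel is 'o' insert -un- after the first vowel; stems whose last vowel is 'a' delete the last vowel and add -ori; stems whose last vowel is 'u' change the last vowel to 'e'.
So tered → teurred.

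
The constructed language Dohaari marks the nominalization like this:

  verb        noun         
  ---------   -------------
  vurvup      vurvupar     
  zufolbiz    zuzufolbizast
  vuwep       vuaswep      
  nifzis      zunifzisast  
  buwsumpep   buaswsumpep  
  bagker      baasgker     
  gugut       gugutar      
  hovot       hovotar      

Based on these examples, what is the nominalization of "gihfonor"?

gihfonorar

vuwep and vurvup both end in -p yet inflect differently (vuaswep, vurvupar), so the final letter is not what conditions the rule; the last vowel is.
"gihfonor" has last vowel 'o'. The one such stem in the data (hovot → hovotar) adds -ar, so the same rule applies.
So gihfonor → gihfonorar.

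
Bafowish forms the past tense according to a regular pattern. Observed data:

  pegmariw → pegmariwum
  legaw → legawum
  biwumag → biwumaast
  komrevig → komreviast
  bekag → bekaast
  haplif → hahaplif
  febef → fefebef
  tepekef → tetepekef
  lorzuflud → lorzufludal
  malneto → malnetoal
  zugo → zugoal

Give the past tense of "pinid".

pinidal

legaw and biwumag both have last vowel 'a' yet inflect differently (legawum, biwumaast), so the last vowel is not what conditions the rule; the final letter is.
"pinid" ends in -d. The one such stem in the data (lorzuflud → lorzufludal) adds -al, so the same rule applies.
The other patterns: stems ending in -w add -um; stems ending in -g drop the final letter and add -ast; stems ending in -f repeat the first consonant+vowel as a prefix.
So pinid → pinidal.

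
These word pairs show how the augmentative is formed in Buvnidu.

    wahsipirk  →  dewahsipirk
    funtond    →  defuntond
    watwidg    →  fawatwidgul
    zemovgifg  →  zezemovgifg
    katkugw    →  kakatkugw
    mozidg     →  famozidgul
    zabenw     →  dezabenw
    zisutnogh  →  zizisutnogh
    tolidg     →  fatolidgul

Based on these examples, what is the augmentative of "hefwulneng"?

zemovgifg and watwidg both end in -g yet inflect differently (zezemovgifg, fawatwidgul), so the final letter is not what conditions the rule; the second-to-last letter is.
"hefwulneng" has second-to-last letter 'n'. The stems whose second-to-last letter is 'n' (zabenw → dezabenw, funtond → defuntond) add the prefix de-.
So hefwulneng → dehefwulneng.

dehefwulneng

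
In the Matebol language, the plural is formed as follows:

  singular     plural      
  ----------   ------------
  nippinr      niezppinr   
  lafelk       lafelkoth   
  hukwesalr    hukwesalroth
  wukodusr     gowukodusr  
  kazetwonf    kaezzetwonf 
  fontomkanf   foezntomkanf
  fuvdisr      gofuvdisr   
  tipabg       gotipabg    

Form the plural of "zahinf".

zaezhinf

hukwesalr and nippinr both end in -r yet inflect differently (hukwesalroth, niezppinr), so the final letter is not what conditions the rule; the second-to-last letter is.
"zahinf" has second-to-last letter 'n'. The stems whose second-to-last letter is 'n' (kazetwonf → kaezzetwonf, nippinr → niezppinr, fontomkanf → foezntomkanf) insert -ez- after the first vowel.
So zahinf → zaezhinf.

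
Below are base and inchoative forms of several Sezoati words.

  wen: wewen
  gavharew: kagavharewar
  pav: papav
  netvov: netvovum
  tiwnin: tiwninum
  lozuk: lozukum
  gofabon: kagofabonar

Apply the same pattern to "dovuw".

pav and netvov both end in -v yet inflect differently (papav, netvovum), so the final letter is not what conditions the rule; the number of vowels is.
"dovuw" has 2 vowels. The stems with 2 vowels (netvov → netvovum, tiwnin → tiwninum, lozuk → lozukum) add -um.
The other patterns: stems with 1 vowel repeat the first consonant+vowel as a prefix; stems with 3 vowels add ka- … -ar around the stem.
So dovuw → dovuwum.

dovuwum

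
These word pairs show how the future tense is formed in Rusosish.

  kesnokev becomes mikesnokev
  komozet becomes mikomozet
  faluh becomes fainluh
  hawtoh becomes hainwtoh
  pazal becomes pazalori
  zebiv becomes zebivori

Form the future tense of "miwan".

miwanori

kesnokev and zebiv both end in -v yet inflect differently (mikesnokev, zebivori), so the final letter is not what conditions the rule; the last vowel is.
"miwan" has last vowel 'a'. The one such stem in the data (pazal → pazalori) adds -ori, so the same rule applies.
So miwan → miwanori.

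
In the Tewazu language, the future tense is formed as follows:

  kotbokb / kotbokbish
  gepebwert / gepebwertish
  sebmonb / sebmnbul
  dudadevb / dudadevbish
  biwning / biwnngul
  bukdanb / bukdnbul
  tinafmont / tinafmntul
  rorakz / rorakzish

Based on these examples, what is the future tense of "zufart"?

zufartish

sebmonb and dudadevb both end in -b yet inflect differently (sebmnbul, dudadevbish), so the final letter is not what conditions the rule; the second-to-last letter is.
"zufart" has second-to-last letter 'r'. The one such stem in the data (gepebwert → gepebwertish) adds -ish, so the same rule applies.
The other pattern: stems whose second-to-last letter is 'n' delete the last vowel and add -ul.
So zufart → zufartish.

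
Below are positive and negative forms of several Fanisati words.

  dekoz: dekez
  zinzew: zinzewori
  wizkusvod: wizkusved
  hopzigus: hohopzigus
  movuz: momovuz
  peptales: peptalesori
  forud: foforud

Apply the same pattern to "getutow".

"getutow" has last vowel 'o'. The stems whose last vowel is 'o' (dekoz → dekez, wizkusvod → wizkusved) change the last vowel to 'e'.
So getutow → getutew.

getutew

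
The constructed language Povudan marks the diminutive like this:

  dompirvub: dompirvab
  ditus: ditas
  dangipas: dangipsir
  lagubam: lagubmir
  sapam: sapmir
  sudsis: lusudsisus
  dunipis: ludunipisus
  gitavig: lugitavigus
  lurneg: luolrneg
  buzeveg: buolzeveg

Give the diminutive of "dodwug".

"dodwug" has last vowel 'u'. The stems whose last vowel is 'u' (dompirvub → dompirvab, ditus → ditas) change the last vowel to 'a'.
The other patterns: stems whose last vowel is 'a' delete the last vowel and add -ir; stems whose last vowel is 'i' add lu- … -us around the stem; stems whose last vowel is 'e' insert -ol- after the first vowel.
So dodwug → dodwag.

dodwag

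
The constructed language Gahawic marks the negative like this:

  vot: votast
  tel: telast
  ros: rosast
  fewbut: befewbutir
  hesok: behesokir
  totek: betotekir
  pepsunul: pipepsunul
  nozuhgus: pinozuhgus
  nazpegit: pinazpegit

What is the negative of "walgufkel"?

vot and fewbut both end in -t yet inflect differently (votast, befewbutir), so the final letter is not what conditions the rule; the number of vowels is.
"walgufkel" has 3 vowels. The stems with 3 vowels (pepsunul → pipepsunul, nozuhgus → pinozuhgus, nazpegit → pinazpegit) add the prefix pi-.
The other patterns: stems with 1 vowel add -ast; stems with 2 vowels add be- … -ir around the stem.
So walgufkel → piwalgufkel.

piwalgufkel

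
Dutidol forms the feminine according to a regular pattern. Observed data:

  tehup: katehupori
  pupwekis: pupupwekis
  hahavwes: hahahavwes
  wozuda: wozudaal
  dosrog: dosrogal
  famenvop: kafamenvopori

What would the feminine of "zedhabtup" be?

dosrog and famenvop both have last vowel 'o' yet inflect differently (dosrogal, kafamenvopori), so the last vowel is not what conditions the rule; the final letter is.
"zedhabtup" ends in -p. The stems ending in -p (tehup → katehupori, famenvop → kafamenvopori) add ka- … -ori around the stem.
The other patterns: stems ending in -s repeat the first consonant+vowel as a prefix; stems ending in -a or -g add -al.
So zedhabtup → kazedhabtupori.

kazedhabtupori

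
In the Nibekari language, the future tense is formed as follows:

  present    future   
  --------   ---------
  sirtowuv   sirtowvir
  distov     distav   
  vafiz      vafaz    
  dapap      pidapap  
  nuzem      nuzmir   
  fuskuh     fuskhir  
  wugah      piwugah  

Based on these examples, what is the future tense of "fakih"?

fakah

wugah and fuskuh both end in -h yet inflect differently (piwugah, fuskhir), so the final letter is not what conditions the rule; the last vowel is.
"fakih" has last vowel 'i'. The one such stem in the data (vafiz → vafaz) changes the last vowel to 'a' (as does distov), so the same rule applies.
So fakih → fakah.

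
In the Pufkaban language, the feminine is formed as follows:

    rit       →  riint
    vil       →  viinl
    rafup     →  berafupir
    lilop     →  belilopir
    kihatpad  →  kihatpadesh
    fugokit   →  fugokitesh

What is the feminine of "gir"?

giinr

rit and fugokit both end in -t yet inflect differently (riint, fugokitesh), so the final letter is not what conditions the rule; the number of vowels is.
"gir" has 1 vowel. The stems with 1 vowel (rit → riint, vil → viinl) insert -in- after the first vowel.
The other patterns: stems with 2 vowels add be- … -ir around the stem; stems with 3 vowels add -esh.
So gir → giinr.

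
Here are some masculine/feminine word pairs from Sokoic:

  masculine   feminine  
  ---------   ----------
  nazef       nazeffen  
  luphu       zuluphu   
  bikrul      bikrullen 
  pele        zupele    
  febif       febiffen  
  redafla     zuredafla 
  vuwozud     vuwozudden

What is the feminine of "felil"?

felillen

pele and nazef both have last vowel 'e' yet inflect differently (zupele, nazeffen), so the last vowel is not what conditions the rule; whether the stem ends in a vowel or a consonant is.
"felil" ends in a consonant. The stems ending in a consonant (nazef → nazeffen, vuwozud → vuwozudden, bikrul → bikrullen) double the final consonant and add -en.
So felil → felillen.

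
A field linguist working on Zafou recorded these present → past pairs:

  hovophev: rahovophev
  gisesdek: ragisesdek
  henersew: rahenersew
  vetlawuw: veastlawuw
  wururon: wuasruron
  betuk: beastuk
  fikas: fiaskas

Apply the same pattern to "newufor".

henersew and vetlawuw both end in -w yet inflect differently (rahenersew, veastlawuw), so the final letter is not what conditions the rule; the last vowel is.
"newufor" has last vowel 'o'. The one such stem in the data (wururon → wuasruron) inserts -as- after the first vowel (as do vetlawuw, betuk), so the same rule applies.
So newufor → neaswufor.

neaswufor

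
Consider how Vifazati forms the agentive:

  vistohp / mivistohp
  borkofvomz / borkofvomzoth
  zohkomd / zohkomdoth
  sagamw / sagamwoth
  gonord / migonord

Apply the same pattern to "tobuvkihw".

zohkomd and gonord both end in -d yet inflect differently (zohkomdoth, migonord), so the final letter is not what conditions the rule; the second-to-last letter is.
"tobuvkihw" has second-to-last letter 'h'. The one such stem in the data (vistohp → mivistohp) adds the prefix mi-, so the same rule applies.
The other pattern: stems whose second-to-last letter is 'm' add -oth.
So tobuvkihw → mitobuvkihw.

mitobuvkihw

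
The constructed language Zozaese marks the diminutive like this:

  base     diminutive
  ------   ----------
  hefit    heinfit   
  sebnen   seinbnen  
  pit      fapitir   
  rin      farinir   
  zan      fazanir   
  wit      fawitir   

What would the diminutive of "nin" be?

hefit and pit both end in -t yet inflect differently (heinfit, fapitir), so the final letter is not what conditions the rule; the number of vowels is.
"nin" has 1 vowel. The stems with 1 vowel (pit → fapitir, rin → farinir, zan → fazanir) add fa- … -ir around the stem.
The other pattern: stems with 2 vowels insert -in- after the first vowel.
So nin → faninir.

faninir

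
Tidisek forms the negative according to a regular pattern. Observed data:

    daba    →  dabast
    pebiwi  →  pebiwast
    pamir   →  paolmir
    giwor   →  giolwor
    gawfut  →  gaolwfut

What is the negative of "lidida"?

pamir and pebiwi both have last vowel 'i' yet inflect differently (paolmir, pebiwast), so the last vowel is not what conditions the rule; whether the stem ends in a vowel or a consonant is.
"lidida" ends in a vowel. The stems ending in a vowel (pebiwi → pebiwast, daba → dabast) drop the final letter and add -ast.
The other pattern: stems ending in a consonant insert -ol- after the first vowel.
So lidida → lididast.

lididast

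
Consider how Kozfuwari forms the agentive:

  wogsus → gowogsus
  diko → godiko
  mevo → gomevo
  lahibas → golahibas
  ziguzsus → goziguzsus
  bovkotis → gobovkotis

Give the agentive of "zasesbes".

gozasesbes

Every pair shown (wogsus → gowogsus, diko → godiko, mevo → gomevo, …) follows the same rule: add the prefix go-.
So zasesbes → gozasesbes.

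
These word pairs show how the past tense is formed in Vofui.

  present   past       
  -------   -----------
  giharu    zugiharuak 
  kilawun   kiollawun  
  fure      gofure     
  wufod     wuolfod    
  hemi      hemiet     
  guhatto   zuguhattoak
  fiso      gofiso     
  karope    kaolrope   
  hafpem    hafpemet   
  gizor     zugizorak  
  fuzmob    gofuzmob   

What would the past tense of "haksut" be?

haksutet

"haksut" begins with h-. The stems beginning with h- (hafpem → hafpemet, hemi → hemiet) add -et.
The other patterns: stems beginning with g- add zu- … -ak around the stem; stems beginning with f- add the prefix go-; stems beginning with k- or w- insert -ol- after the first vowel.
So haksut → haksutet.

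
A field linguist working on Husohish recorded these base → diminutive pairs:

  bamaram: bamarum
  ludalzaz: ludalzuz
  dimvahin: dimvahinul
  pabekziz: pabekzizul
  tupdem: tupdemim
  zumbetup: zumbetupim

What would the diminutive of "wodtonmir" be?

"wodtonmir" has last vowel 'i'. The stems whose last vowel is 'i' (dimvahin → dimvahinul, pabekziz → pabekzizul) add -ul.
The other patterns: stems whose last vowel is 'a' change the last vowel to 'u'; stems whose last vowel is 'e' or 'u' add -im.
So wodtonmir → wodtonmirul.

wodtonmirul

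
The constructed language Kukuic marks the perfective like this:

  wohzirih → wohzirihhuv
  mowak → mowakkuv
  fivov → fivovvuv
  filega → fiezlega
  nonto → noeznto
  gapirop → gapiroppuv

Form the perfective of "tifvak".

tifvakkuv

"tifvak" ends in a consonant. The stems ending in a consonant (mowak → mowakkuv, fivov → fivovvuv, gapirop → gapiroppuv) double the final consonant and add -uv.
The other pattern: stems ending in a vowel insert -ez- after the first vowel.
So tifvak → tifvakkuv.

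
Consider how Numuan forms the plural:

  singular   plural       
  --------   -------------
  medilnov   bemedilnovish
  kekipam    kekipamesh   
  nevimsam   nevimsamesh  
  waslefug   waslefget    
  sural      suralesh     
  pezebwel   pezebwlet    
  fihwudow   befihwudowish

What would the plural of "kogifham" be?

"kogifham" has last vowel 'a'. The stems whose last vowel is 'a' (nevimsam → nevimsamesh, kekipam → kekipamesh, sural → suralesh) add -esh.
The other patterns: stems whose last vowel is 'o' add be- … -ish around the stem; stems whose last vowel is 'e' or 'u' delete the last vowel and add -et.
So kogifham → kogifhamesh.

kogifhamesh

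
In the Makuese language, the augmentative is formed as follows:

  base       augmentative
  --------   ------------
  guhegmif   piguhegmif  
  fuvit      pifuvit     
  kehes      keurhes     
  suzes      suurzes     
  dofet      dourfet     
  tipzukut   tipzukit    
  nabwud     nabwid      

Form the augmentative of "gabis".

pigabis

fuvit and dofet both end in -t yet inflect differently (pifuvit, dourfet), so the final letter is not what conditions the rule; the last vowel is.
"gabis" has last vowel 'i'. The stems whose last vowel is 'i' (guhegmif → piguhegmif, fuvit → pifuvit) add the prefix pi-.
So gabis → pigabis.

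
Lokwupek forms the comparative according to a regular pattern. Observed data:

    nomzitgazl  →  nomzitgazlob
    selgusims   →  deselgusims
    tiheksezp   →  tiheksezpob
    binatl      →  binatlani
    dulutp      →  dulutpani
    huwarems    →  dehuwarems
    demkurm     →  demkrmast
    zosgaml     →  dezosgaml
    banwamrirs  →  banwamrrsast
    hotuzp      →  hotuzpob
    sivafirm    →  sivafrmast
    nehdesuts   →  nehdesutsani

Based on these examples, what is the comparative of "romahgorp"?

romahgrpast

nomzitgazl and binatl both end in -l yet inflect differently (nomzitgazlob, binatlani), so the final letter is not what conditions the rule; the second-to-last letter is.
"romahgorp" has second-to-last letter 'r'. The stems whose second-to-last letter is 'r' (sivafirm → sivafrmast, demkurm → demkrmast, banwamrirs → banwamrrsast) delete the last vowel and add -ast.
The other patterns: stems whose second-to-last letter is 'z' add -ob; stems whose second-to-last letter is 't' add -ani; stems whose second-to-last letter is 'm' add the prefix de-.
So romahgorp → romahgrpast.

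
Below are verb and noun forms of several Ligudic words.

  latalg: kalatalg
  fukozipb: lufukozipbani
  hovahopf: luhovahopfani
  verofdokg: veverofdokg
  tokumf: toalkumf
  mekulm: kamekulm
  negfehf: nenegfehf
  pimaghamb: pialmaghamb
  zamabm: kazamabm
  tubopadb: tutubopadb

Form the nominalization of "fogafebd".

pimaghamb and fukozipb both end in -b yet inflect differently (pialmaghamb, lufukozipbani), so the final letter is not what conditions the rule; the second-to-last letter is.
"fogafebd" has second-to-last letter 'b'. The one such stem in the data (zamabm → kazamabm) adds the prefix ka-, so the same rule applies.
The other patterns: stems whose second-to-last letter is 'm' insert -al- after the first vowel; stems whose second-to-last letter is 'p' add lu- … -ani around the stem; stems whose second-to-last letter is 'd', 'h' or 'k' repeat the first consonant+vowel as a prefix.
So fogafebd → kafogafebd.

kafogafebd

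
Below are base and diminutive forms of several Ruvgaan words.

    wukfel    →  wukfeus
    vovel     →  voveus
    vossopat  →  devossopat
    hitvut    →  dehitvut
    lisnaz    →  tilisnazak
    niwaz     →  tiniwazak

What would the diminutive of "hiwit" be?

vossopat and lisnaz both have last vowel 'a' yet inflect differently (devossopat, tilisnazak), so the last vowel is not what conditions the rule; the final letter is.
"hiwit" ends in -t. The stems ending in -t (vossopat → devossopat, hitvut → dehitvut) add the prefix de-.
The other patterns: stems ending in -l drop the final letter and add -us; stems ending in -z add ti- … -ak around the stem.
So hiwit → dehiwit.

dehiwit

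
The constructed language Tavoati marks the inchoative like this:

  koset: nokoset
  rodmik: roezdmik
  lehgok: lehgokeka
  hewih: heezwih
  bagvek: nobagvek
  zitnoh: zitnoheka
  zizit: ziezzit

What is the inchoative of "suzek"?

nosuzek

"suzek" has last vowel 'e'. The stems whose last vowel is 'e' (bagvek → nobagvek, koset → nokoset) add the prefix no-.
The other patterns: stems whose last vowel is 'o' add -eka; stems whose last vowel is 'i' insert -ez- after the first vowel.
So suzek → nosuzek.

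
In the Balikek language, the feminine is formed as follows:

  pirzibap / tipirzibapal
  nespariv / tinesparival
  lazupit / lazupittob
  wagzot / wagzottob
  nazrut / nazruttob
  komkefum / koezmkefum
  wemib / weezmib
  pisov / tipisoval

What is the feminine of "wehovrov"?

tiwehovroval

lazupit and nespariv both have last vowel 'i' yet inflect differently (lazupittob, tinesparival), so the last vowel is not what conditions the rule; the final letter is.
"wehovrov" ends in -v. The stems ending in -v (nespariv → tinesparival, pisov → tipisoval) add ti- … -al around the stem.
The other patterns: stems ending in -t double the final consonant and add -ob; stems ending in -b or -m insert -ez- after the first vowel.
So wehovrov → tiwehovroval.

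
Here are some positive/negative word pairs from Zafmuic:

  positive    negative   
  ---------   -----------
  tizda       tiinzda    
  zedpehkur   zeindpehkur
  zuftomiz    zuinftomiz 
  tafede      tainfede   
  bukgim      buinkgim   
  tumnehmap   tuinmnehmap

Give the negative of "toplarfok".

Every pair shown (tizda → tiinzda, zedpehkur → zeindpehkur, zuftomiz → zuinftomiz, …) follows the same rule: insert -in- after the first vowel.
So toplarfok → toinplarfok.

toinplarfok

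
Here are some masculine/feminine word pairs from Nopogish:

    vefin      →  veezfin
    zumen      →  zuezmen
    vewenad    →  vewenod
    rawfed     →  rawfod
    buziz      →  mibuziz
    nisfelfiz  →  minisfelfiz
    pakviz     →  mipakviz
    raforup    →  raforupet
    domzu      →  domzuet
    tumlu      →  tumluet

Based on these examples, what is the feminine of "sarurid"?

sarurod

"sarurid" ends in -d. The stems ending in -d (vewenad → vewenod, rawfed → rawfod) change the last vowel to 'o'.
The other patterns: stems ending in -n insert -ez- after the first vowel; stems ending in -z add the prefix mi-; stems ending in -p or -u add -et.
So sarurid → sarurod.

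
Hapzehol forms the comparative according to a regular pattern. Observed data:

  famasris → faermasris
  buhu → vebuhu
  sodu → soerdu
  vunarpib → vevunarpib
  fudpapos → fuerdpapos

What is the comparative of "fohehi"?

buhu and sodu both end in -u yet inflect differently (vebuhu, soerdu), so the final letter is not what conditions the rule; the first letter is.
"fohehi" begins with f-. The stems beginning with f- (famasris → faermasris, fudpapos → fuerdpapos) insert -er- after the first vowel.
The other pattern: stems beginning with b- or v- add the prefix ve-.
So fohehi → foerhehi.

foerhehi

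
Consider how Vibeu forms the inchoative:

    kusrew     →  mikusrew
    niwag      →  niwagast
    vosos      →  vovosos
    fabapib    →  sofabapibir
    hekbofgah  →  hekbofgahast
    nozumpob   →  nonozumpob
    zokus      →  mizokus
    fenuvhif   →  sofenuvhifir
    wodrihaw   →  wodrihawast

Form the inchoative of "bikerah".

"bikerah" has last vowel 'a'. The stems whose last vowel is 'a' (wodrihaw → wodrihawast, niwag → niwagast, hekbofgah → hekbofgahast) add -ast.
So bikerah → bikerahast.

bikerahast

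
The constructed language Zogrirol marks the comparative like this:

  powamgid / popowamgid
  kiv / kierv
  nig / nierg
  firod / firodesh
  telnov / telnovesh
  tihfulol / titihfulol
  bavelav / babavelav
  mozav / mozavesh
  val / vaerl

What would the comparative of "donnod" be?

kiv and mozav both end in -v yet inflect differently (kierv, mozavesh), so the final letter is not what conditions the rule; the number of vowels is.
"donnod" has 2 vowels. The stems with 2 vowels (mozav → mozavesh, firod → firodesh, telnov → telnovesh) add -esh.
So donnod → donnodesh.

donnodesh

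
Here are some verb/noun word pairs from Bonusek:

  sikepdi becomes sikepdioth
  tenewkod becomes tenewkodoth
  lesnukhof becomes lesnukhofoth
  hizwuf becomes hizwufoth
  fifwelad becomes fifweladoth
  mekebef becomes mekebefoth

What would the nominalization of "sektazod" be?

sektazodoth

Every pair shown (sikepdi → sikepdioth, tenewkod → tenewkodoth, lesnukhof → lesnukhofoth, …) follows the same rule: add -oth.
So sektazod → sektazodoth.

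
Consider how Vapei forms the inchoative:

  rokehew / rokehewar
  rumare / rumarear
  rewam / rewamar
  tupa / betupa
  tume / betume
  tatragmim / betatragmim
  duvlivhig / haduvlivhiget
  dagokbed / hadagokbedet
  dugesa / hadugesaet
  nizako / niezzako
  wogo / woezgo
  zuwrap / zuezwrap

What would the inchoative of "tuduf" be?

betuduf

rumare and tume both end in -e yet inflect differently (rumarear, betume), so the final letter is not what conditions the rule; the first letter is.
"tuduf" begins with t-. The stems beginning with t- (tupa → betupa, tume → betume, tatragmim → betatragmim) add the prefix be-.
So tuduf → betuduf.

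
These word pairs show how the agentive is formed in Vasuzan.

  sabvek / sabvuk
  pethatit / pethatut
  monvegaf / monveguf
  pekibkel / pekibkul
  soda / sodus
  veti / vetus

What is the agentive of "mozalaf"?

monvegaf and soda both have last vowel 'a' yet inflect differently (monveguf, sodus), so the last vowel is not what conditions the rule; whether the stem ends in a vowel or a consonant is.
"mozalaf" ends in a consonant. The stems ending in a consonant (sabvek → sabvuk, pethatit → pethatut, monvegaf → monveguf) change the last vowel to 'u'.
So mozalaf → mozaluf.

mozaluf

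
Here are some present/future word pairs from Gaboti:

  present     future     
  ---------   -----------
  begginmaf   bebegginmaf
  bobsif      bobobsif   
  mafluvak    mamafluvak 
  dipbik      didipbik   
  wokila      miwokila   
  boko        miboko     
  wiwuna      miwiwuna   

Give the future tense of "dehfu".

midehfu

begginmaf and wokila both have last vowel 'a' yet inflect differently (bebegginmaf, miwokila), so the last vowel is not what conditions the rule; whether the stem ends in a vowel or a consonant is.
"dehfu" ends in a vowel. The stems ending in a vowel (wokila → miwokila, boko → miboko, wiwuna → miwiwuna) add the prefix mi-.
So dehfu → midehfu.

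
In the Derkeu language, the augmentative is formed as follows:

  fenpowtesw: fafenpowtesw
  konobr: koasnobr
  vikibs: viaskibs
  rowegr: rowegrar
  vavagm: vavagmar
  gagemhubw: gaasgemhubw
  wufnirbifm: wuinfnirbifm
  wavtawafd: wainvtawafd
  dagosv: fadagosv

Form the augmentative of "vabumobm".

rowegr and konobr both end in -r yet inflect differently (rowegrar, koasnobr), so the final letter is not what conditions the rule; the second-to-last letter is.
"vabumobm" has second-to-last letter 'b'. The stems whose second-to-last letter is 'b' (gagemhubw → gaasgemhubw, vikibs → viaskibs, konobr → koasnobr) insert -as- after the first vowel.
The other patterns: stems whose second-to-last letter is 'g' add -ar; stems whose second-to-last letter is 's' add the prefix fa-; stems whose second-to-last letter is 'f' insert -in- after the first vowel.
So vabumobm → vaasbumobm.

vaasbumobm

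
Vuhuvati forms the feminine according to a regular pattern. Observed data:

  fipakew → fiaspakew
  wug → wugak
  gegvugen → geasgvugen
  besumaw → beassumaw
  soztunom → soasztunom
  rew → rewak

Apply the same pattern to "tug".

"tug" has 1 vowel. The stems with 1 vowel (wug → wugak, rew → rewak) add -ak.
So tug → tugak.

tugak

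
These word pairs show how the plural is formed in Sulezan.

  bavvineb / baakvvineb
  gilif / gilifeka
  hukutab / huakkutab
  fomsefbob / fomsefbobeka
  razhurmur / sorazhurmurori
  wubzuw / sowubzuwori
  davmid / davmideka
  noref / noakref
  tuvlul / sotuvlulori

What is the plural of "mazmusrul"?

noref and gilif both end in -f yet inflect differently (noakref, gilifeka), so the final letter is not what conditions the rule; the last vowel is.
"mazmusrul" has last vowel 'u'. The stems whose last vowel is 'u' (tuvlul → sotuvlulori, wubzuw → sowubzuwori, razhurmur → sorazhurmurori) add so- … -ori around the stem.
The other patterns: stems whose last vowel is 'a' or 'e' insert -ak- after the first vowel; stems whose last vowel is 'i' or 'o' add -eka.
So mazmusrul → somazmusrulori.

somazmusrulori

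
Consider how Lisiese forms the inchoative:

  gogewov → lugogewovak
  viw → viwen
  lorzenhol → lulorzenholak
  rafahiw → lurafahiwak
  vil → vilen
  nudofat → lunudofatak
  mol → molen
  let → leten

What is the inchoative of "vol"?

"vol" has 1 vowel. The stems with 1 vowel (let → leten, mol → molen, viw → viwen) add -en.
So vol → volen.

volen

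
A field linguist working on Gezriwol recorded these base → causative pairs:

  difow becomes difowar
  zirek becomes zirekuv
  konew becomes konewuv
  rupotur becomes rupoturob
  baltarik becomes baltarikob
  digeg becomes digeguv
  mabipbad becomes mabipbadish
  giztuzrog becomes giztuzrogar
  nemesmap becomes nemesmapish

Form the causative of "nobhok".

nobhokar

"nobhok" has last vowel 'o'. The stems whose last vowel is 'o' (giztuzrog → giztuzrogar, difow → difowar) add -ar.
The other patterns: stems whose last vowel is 'i' or 'u' add -ob; stems whose last vowel is 'e' add -uv; stems whose last vowel is 'a' add -ish.
So nobhok → nobhokar.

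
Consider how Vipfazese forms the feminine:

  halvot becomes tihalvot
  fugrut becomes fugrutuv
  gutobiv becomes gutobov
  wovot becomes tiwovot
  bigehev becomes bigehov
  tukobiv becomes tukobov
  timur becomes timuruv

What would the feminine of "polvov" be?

"polvov" has last vowel 'o'. The stems whose last vowel is 'o' (halvot → tihalvot, wovot → tiwovot) add the prefix ti-.
The other patterns: stems whose last vowel is 'u' add -uv; stems whose last vowel is 'e' or 'i' change the last vowel to 'o'.
So polvov → tipolvov.

tipolvov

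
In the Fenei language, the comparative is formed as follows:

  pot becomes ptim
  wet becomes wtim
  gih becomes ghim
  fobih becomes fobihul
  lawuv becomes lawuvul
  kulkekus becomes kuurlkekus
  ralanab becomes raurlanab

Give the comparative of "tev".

tvim

gih and fobih both end in -h yet inflect differently (ghim, fobihul), so the final letter is not what conditions the rule; the number of vowels is.
"tev" has 1 vowel. The stems with 1 vowel (pot → ptim, wet → wtim, gih → ghim) delete the last vowel and add -im.
So tev → tvim.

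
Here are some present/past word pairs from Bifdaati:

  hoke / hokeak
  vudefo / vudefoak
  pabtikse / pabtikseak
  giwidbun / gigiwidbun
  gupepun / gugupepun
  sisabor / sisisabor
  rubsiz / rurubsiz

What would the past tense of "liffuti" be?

vudefo and sisabor both have last vowel 'o' yet inflect differently (vudefoak, sisisabor), so the last vowel is not what conditions the rule; whether the stem ends in a vowel or a consonant is.
"liffuti" ends in a vowel. The stems ending in a vowel (hoke → hokeak, vudefo → vudefoak, pabtikse → pabtikseak) add -ak.
The other pattern: stems ending in a consonant repeat the first consonant+vowel as a prefix.
So liffuti → liffutiak.

liffutiak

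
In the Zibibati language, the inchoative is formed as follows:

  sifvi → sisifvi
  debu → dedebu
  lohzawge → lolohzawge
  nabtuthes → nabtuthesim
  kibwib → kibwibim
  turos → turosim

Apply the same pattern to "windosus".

"windosus" ends in a consonant. The stems ending in a consonant (nabtuthes → nabtuthesim, turos → turosim, kibwib → kibwibim) add -im.
So windosus → windosusim.

windosusim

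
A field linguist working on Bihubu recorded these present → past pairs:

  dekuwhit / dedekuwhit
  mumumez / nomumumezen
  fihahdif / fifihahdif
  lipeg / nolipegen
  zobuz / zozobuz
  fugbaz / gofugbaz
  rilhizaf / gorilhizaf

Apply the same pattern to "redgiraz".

goredgiraz

mumumez and fugbaz both end in -z yet inflect differently (nomumumezen, gofugbaz), so the final letter is not what conditions the rule; the last vowel is.
"redgiraz" has last vowel 'a'. The stems whose last vowel is 'a' (fugbaz → gofugbaz, rilhizaf → gorilhizaf) add the prefix go-.
The other patterns: stems whose last vowel is 'e' add no- … -en around the stem; stems whose last vowel is 'i' or 'u' repeat the first consonant+vowel as a prefix.
So redgiraz → goredgiraz.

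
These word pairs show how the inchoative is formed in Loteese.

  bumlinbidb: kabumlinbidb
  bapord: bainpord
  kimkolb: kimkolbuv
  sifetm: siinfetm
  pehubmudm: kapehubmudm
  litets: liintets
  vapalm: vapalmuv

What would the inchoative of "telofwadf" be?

"telofwadf" has second-to-last letter 'd'. The stems whose second-to-last letter is 'd' (bumlinbidb → kabumlinbidb, pehubmudm → kapehubmudm) add the prefix ka-.
The other patterns: stems whose second-to-last letter is 'l' add -uv; stems whose second-to-last letter is 'r' or 't' insert -in- after the first vowel.
So telofwadf → katelofwadf.

katelofwadf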